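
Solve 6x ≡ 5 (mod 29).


GCD(6, 29) = 1, unique solution
a^(-1) mod 29 = 5
x = 5 * 5 mod 29 = 25

x ≡ 25 (mod 29)


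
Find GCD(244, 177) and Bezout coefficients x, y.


Tabular extended Euclidean (each row: r = 244*s + 177*t):
r=244, s=1, t=0
r=177, s=0, t=1
q=1: r=67, s=1, t=-1   [244*(1) + 177*(-1) = 67]
q=2: r=43, s=-2, t=3   [244*(-2) + 177*(3) = 43]
q=1: r=24, s=3, t=-4   [244*(3) + 177*(-4) = 24]
q=1: r=19, s=-5, t=7   [244*(-5) + 177*(7) = 19]
q=1: r=5, s=8, t=-11   [244*(8) + 177*(-11) = 5]
q=3: r=4, s=-29, t=40   [244*(-29) + 177*(40) = 4]
q=1: r=1, s=37, t=-51   [244*(37) + 177*(-51) = 1]
q=4: r=0, s=-177, t=244   [244*(-177) + 177*(244) = 0]
GCD = 1; from the row with r=1: x=37, y=-51
Check: 244*(37) + 177*(-51) = 9028 - 9027 = 1

GCD = 1, x = 37, y = -51


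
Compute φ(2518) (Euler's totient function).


2518 = 2 × 1259
Prime factors: 2, 1259
φ(2518) = 2518 × (1-1/2) × (1-1/1259)
= 2518 × 1/2 × 1258/1259 = 1258

φ(2518) = 1258


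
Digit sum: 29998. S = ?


2 + 9 + 9 + 9 + 8 = 37


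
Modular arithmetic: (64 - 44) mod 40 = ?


64 - 44 = 20
20 mod 40 = 20


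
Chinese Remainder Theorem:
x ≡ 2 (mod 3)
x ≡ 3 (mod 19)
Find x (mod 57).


M = 3*19 = 57
M1 = M/3 = 19, M2 = M/19 = 3
M1^(-1) mod 3 = 1, M2^(-1) mod 19 = 13
x = 2*19*1 + 3*3*13 = 155
155 mod 57 = 41
Check: 41 mod 3 = 2 ✓, 41 mod 19 = 3 ✓

x ≡ 41 (mod 57)


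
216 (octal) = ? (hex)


216 (base 8) = 142 (decimal)
142 (decimal) = 8E (base 16)


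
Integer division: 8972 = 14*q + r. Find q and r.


8972 = 14 * 640 + 12
Check: 8960 + 12 = 8972

q = 640, r = 12


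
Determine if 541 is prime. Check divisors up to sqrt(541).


Check divisors up to sqrt(541) = 23.2594
No divisors found.
541 is prime.

Yes, 541 is prime


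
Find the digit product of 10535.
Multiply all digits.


1 × 0 × 5 × 3 × 5 = 0


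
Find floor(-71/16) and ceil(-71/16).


-71/16 = -4.4375
floor = -5
ceil = -4

floor = -5, ceil = -4


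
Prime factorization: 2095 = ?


2095 / 5 = 419
419 / 419 = 1
2095 = 5 × 419


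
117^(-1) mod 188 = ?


Use the extended Euclidean algorithm on (188, 117); each row r = 188*s + 117*t:
r=188, s=1, t=0
r=117, s=0, t=1
q=1: r=71, s=1, t=-1   [188*(1) + 117*(-1) = 71]
q=1: r=46, s=-1, t=2   [188*(-1) + 117*(2) = 46]
q=1: r=25, s=2, t=-3   [188*(2) + 117*(-3) = 25]
q=1: r=21, s=-3, t=5   [188*(-3) + 117*(5) = 21]
q=1: r=4, s=5, t=-8   [188*(5) + 117*(-8) = 4]
q=5: r=1, s=-28, t=45   [188*(-28) + 117*(45) = 1]
q=4: r=0, s=117, t=-188   [188*(117) + 117*(-188) = 0]
GCD = 1 with t = 45, so 117*(45) ≡ 1 (mod 188)
Inverse = 45 mod 188 = 45
Check: 117 * 45 = 5265 ≡ 1 (mod 188)

117^(-1) ≡ 45 (mod 188)


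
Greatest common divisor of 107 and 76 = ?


107 = 1 * 76 + 31
76 = 2 * 31 + 14
31 = 2 * 14 + 3
14 = 4 * 3 + 2
3 = 1 * 2 + 1
2 = 2 * 1 + 0
GCD = 1


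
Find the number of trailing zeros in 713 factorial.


floor(713/5) = 142
floor(713/25) = 28
floor(713/125) = 5
floor(713/625) = 1
Total = 176

176 trailing zeros


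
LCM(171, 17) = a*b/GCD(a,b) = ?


GCD(171, 17) = 1
LCM = 171*17/1 = 2907/1 = 2907

LCM = 2907


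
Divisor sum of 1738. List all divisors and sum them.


Divisors of 1738: 1, 2, 11, 22, 79, 158, 869, 1738
Sum = 1 + 2 + 11 + 22 + 79 + 158 + 869 + 1738 = 2880

σ(1738) = 2880


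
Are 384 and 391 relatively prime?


Euclidean algorithm:
391 = 1 * 384 + 7
384 = 54 * 7 + 6
7 = 1 * 6 + 1
6 = 6 * 1 + 0
GCD(384, 391) = 1

Yes, coprime (GCD = 1)


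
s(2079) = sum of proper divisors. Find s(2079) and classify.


Proper divisors: 1, 3, 7, 9, 11, 21, 27, 33, 63, 77, 99, 189, 231, 297, 693
Sum = 1 + 3 + 7 + 9 + 11 + 21 + 27 + 33 + 63 + 77 + 99 + 189 + 231 + 297 + 693 = 1761
1761 < 2079 → deficient

s(2079) = 1761 (deficient)


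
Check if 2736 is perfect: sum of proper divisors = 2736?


Proper divisors of 2736: 1, 2, 3, 4, 6, 8, 9, 12, 16, 18, 19, 24, 36, 38, 48, 57, 72, 76, 114, 144, 152, 171, 228, 304, 342, 456, 684, 912, 1368
Sum = 1 + 2 + 3 + 4 + 6 + 8 + 9 + 12 + 16 + 18 + 19 + 24 + 36 + 38 + 48 + 57 + 72 + 76 + 114 + 144 + 152 + 171 + 228 + 304 + 342 + 456 + 684 + 912 + 1368 = 5324

No, 2736 is not perfect (5324 ≠ 2736)


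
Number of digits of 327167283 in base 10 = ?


327167283 has 9 digits in base 10
floor(log10(327167283)) + 1 = floor(8.5148) + 1 = 9

9 digits (base 10)


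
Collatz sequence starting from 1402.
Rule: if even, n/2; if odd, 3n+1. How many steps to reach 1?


1402 → 701 → 2104 → 1052 → 526 → 263 → 790 → 395 → 1186 → 593 → 1780 → 890 → 445 → 1336 → 668 → 334 → 167 → 502 → 251 → 754 → 377 → 1132 → 566 → 283 → 850 → 425 → 1276 → 638 → 319 → 958 → 479 → 1438 → 719 → 2158 → 1079 → 3238 → 1619 → 4858 → 2429 → 7288 → 3644 → 1822 → 911 → 2734 → 1367 → 4102 → 2051 → 6154 → 3077 → 9232 → 4616 → 2308 → 1154 → 577 → 1732 → 866 → 433 → 1300 → 650 → 325 → 976 → 488 → 244 → 122 → 61 → 184 → 92 → 46 → 23 → 70 → 35 → 106 → 53 → 160 → 80 → 40 → 20 → 10 → 5 → 16 → 8 → 4 → 2 → 1
Total steps = 83

83 steps


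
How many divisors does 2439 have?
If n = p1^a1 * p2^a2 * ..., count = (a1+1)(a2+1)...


2439 = 3^2 × 271^1
d(2439) = (2+1) × (1+1) = 6

6 divisors


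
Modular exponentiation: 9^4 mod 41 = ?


9^1 mod 41 = 9
9^2 mod 41 = 40
9^3 mod 41 = 32
9^4 mod 41 = 1


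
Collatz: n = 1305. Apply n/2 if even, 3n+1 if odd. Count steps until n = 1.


1305 → 3916 → 1958 → 979 → 2938 → 1469 → 4408 → 2204 → 1102 → 551 → 1654 → 827 → 2482 → 1241 → 3724 → 1862 → 931 → 2794 → 1397 → 4192 → 2096 → 1048 → 524 → 262 → 131 → 394 → 197 → 592 → 296 → 148 → 74 → 37 → 112 → 56 → 28 → 14 → 7 → 22 → 11 → 34 → 17 → 52 → 26 → 13 → 40 → 20 → 10 → 5 → 16 → 8 → 4 → 2 → 1
Total steps = 52

52 steps


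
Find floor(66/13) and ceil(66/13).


66/13 = 5.0769
floor = 5
ceil = 6

floor = 5, ceil = 6


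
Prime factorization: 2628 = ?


2628 / 2 = 1314
1314 / 2 = 657
657 / 3 = 219
219 / 3 = 73
73 / 73 = 1
2628 = 2^2 × 3^2 × 73


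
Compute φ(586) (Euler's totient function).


586 = 2 × 293
Prime factors: 2, 293
φ(586) = 586 × (1-1/2) × (1-1/293)
= 586 × 1/2 × 292/293 = 292

φ(586) = 292


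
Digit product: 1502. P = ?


1 × 5 × 0 × 2 = 0


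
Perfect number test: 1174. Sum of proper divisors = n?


Proper divisors of 1174: 1, 2, 587
Sum = 1 + 2 + 587 = 590

No, 1174 is not perfect (590 ≠ 1174)


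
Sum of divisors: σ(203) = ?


Divisors of 203: 1, 7, 29, 203
Sum = 1 + 7 + 29 + 203 = 240

σ(203) = 240


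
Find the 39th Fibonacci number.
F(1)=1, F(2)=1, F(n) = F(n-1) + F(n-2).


Sequence: 1, 1, 2, 3, 5, 8, 13, 21, 34, 55, 89, 144, 233, 377, 610, 987, 1597, 2584, 4181, 6765, 10946, 17711, 28657, 46368, 75025, 121393, 196418, 317811, 514229, 832040, 1346269, 2178309, 3524578, 5702887, 9227465, 14930352, 24157817, 39088169, 63245986
F(39) = 63245986


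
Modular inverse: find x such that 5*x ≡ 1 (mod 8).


Use the extended Euclidean algorithm on (8, 5); each row r = 8*s + 5*t:
r=8, s=1, t=0
r=5, s=0, t=1
q=1: r=3, s=1, t=-1   [8*(1) + 5*(-1) = 3]
q=1: r=2, s=-1, t=2   [8*(-1) + 5*(2) = 2]
q=1: r=1, s=2, t=-3   [8*(2) + 5*(-3) = 1]
q=2: r=0, s=-5, t=8   [8*(-5) + 5*(8) = 0]
GCD = 1 with t = -3, so 5*(-3) ≡ 1 (mod 8)
Inverse = -3 mod 8 = 5
Check: 5 * 5 = 25 ≡ 1 (mod 8)

5^(-1) ≡ 5 (mod 8)


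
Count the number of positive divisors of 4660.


4660 = 2^2 × 5^1 × 233^1
d(4660) = (2+1) × (1+1) × (1+1) = 12

12 divisors


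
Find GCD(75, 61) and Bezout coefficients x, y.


Tabular extended Euclidean (each row: r = 75*s + 61*t):
r=75, s=1, t=0
r=61, s=0, t=1
q=1: r=14, s=1, t=-1   [75*(1) + 61*(-1) = 14]
q=4: r=5, s=-4, t=5   [75*(-4) + 61*(5) = 5]
q=2: r=4, s=9, t=-11   [75*(9) + 61*(-11) = 4]
q=1: r=1, s=-13, t=16   [75*(-13) + 61*(16) = 1]
q=4: r=0, s=61, t=-75   [75*(61) + 61*(-75) = 0]
GCD = 1; from the row with r=1: x=-13, y=16
Check: 75*(-13) + 61*(16) = -975 + 976 = 1

GCD = 1, x = -13, y = 16


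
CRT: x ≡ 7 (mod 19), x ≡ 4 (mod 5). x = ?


M = 19*5 = 95
M1 = M/19 = 5, M2 = M/5 = 19
M1^(-1) mod 19 = 4, M2^(-1) mod 5 = 4
x = 7*5*4 + 4*19*4 = 444
444 mod 95 = 64
Check: 64 mod 19 = 7 ✓, 64 mod 5 = 4 ✓

x ≡ 64 (mod 95)


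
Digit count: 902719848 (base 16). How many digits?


902719848 in base 16 = 35CE6968
Number of digits = 8

8 digits (base 16)


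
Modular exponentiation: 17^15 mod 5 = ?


17^1 mod 5 = 2
17^2 mod 5 = 4
17^3 mod 5 = 3
17^4 mod 5 = 1
17^5 mod 5 = 2
17^6 mod 5 = 4
17^7 mod 5 = 3
17^8 mod 5 = 1
17^9 mod 5 = 2
17^10 mod 5 = 4
17^11 mod 5 = 3
17^12 mod 5 = 1
17^13 mod 5 = 2
17^14 mod 5 = 4
17^15 mod 5 = 3


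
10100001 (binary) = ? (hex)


10100001 (base 2) = 161 (decimal)
161 (decimal) = A1 (base 16)


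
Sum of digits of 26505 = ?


2 + 6 + 5 + 0 + 5 = 18


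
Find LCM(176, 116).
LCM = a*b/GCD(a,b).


GCD(176, 116) = 4
LCM = 176*116/4 = 20416/4 = 5104

LCM = 5104


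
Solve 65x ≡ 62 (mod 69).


GCD(65, 69) = 1, unique solution
a^(-1) mod 69 = 17
x = 17 * 62 mod 69 = 19

x ≡ 19 (mod 69)


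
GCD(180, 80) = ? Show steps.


180 = 2 * 80 + 20
80 = 4 * 20 + 0
GCD = 20


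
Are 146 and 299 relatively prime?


Euclidean algorithm:
299 = 2 * 146 + 7
146 = 20 * 7 + 6
7 = 1 * 6 + 1
6 = 6 * 1 + 0
GCD(146, 299) = 1

Yes, coprime (GCD = 1)


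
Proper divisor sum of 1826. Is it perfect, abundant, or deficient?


Proper divisors: 1, 2, 11, 22, 83, 166, 913
Sum = 1 + 2 + 11 + 22 + 83 + 166 + 913 = 1198
1198 < 1826 → deficient

s(1826) = 1198 (deficient)


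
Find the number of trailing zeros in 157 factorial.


floor(157/5) = 31
floor(157/25) = 6
floor(157/125) = 1
Total = 38

38 trailing zeros


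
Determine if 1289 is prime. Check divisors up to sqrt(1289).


Check divisors up to sqrt(1289) = 35.9026
No divisors found.
1289 is prime.

Yes, 1289 is prime


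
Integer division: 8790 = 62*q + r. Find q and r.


8790 = 62 * 141 + 48
Check: 8742 + 48 = 8790

q = 141, r = 48


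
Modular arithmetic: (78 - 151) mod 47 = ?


78 - 151 = -73
-73 mod 47 = 21


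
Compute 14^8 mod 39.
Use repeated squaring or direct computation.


14^1 mod 39 = 14
14^2 mod 39 = 1
14^3 mod 39 = 14
14^4 mod 39 = 1
14^5 mod 39 = 14
14^6 mod 39 = 1
14^7 mod 39 = 14
14^8 mod 39 = 1


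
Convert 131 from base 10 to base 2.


131 (base 10) = 131 (decimal)
131 (decimal) = 10000011 (base 2)


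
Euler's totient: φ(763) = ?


763 = 7 × 109
Prime factors: 7, 109
φ(763) = 763 × (1-1/7) × (1-1/109)
= 763 × 6/7 × 108/109 = 648

φ(763) = 648


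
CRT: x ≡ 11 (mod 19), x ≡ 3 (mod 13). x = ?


M = 19*13 = 247
M1 = M/19 = 13, M2 = M/13 = 19
M1^(-1) mod 19 = 3, M2^(-1) mod 13 = 11
x = 11*13*3 + 3*19*11 = 1056
1056 mod 247 = 68
Check: 68 mod 19 = 11 ✓, 68 mod 13 = 3 ✓

x ≡ 68 (mod 247)


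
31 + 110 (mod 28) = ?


31 + 110 = 141
141 mod 28 = 1


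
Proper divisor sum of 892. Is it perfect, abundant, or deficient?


Proper divisors: 1, 2, 4, 223, 446
Sum = 1 + 2 + 4 + 223 + 446 = 676
676 < 892 → deficient

s(892) = 676 (deficient)


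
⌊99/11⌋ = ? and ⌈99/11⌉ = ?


99/11 = 9.0000
floor = 9
ceil = 9

floor = 9, ceil = 9


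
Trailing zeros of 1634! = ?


floor(1634/5) = 326
floor(1634/25) = 65
floor(1634/125) = 13
floor(1634/625) = 2
Total = 406

406 trailing zeros


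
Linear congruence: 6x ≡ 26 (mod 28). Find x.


GCD(6, 28) = 2 divides 26
Divide: 3x ≡ 13 (mod 14)
x ≡ 9 (mod 14)


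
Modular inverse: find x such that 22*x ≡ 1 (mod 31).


Use the extended Euclidean algorithm on (31, 22); each row r = 31*s + 22*t:
r=31, s=1, t=0
r=22, s=0, t=1
q=1: r=9, s=1, t=-1   [31*(1) + 22*(-1) = 9]
q=2: r=4, s=-2, t=3   [31*(-2) + 22*(3) = 4]
q=2: r=1, s=5, t=-7   [31*(5) + 22*(-7) = 1]
q=4: r=0, s=-22, t=31   [31*(-22) + 22*(31) = 0]
GCD = 1 with t = -7, so 22*(-7) ≡ 1 (mod 31)
Inverse = -7 mod 31 = 24
Check: 22 * 24 = 528 ≡ 1 (mod 31)

22^(-1) ≡ 24 (mod 31)


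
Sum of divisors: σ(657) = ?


Divisors of 657: 1, 3, 9, 73, 219, 657
Sum = 1 + 3 + 9 + 73 + 219 + 657 = 962

σ(657) = 962


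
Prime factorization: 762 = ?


762 / 2 = 381
381 / 3 = 127
127 / 127 = 1
762 = 2 × 3 × 127


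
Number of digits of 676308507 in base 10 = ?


676308507 has 9 digits in base 10
floor(log10(676308507)) + 1 = floor(8.8301) + 1 = 9

9 digits (base 10)


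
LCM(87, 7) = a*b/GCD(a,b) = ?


GCD(87, 7) = 1
LCM = 87*7/1 = 609/1 = 609

LCM = 609


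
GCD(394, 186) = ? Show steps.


394 = 2 * 186 + 22
186 = 8 * 22 + 10
22 = 2 * 10 + 2
10 = 5 * 2 + 0
GCD = 2


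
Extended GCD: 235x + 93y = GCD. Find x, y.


Tabular extended Euclidean (each row: r = 235*s + 93*t):
r=235, s=1, t=0
r=93, s=0, t=1
q=2: r=49, s=1, t=-2   [235*(1) + 93*(-2) = 49]
q=1: r=44, s=-1, t=3   [235*(-1) + 93*(3) = 44]
q=1: r=5, s=2, t=-5   [235*(2) + 93*(-5) = 5]
q=8: r=4, s=-17, t=43   [235*(-17) + 93*(43) = 4]
q=1: r=1, s=19, t=-48   [235*(19) + 93*(-48) = 1]
q=4: r=0, s=-93, t=235   [235*(-93) + 93*(235) = 0]
GCD = 1; from the row with r=1: x=19, y=-48
Check: 235*(19) + 93*(-48) = 4465 - 4464 = 1

GCD = 1, x = 19, y = -48


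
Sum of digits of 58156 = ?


5 + 8 + 1 + 5 + 6 = 25


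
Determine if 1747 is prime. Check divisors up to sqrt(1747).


Check divisors up to sqrt(1747) = 41.7971
No divisors found.
1747 is prime.

Yes, 1747 is prime


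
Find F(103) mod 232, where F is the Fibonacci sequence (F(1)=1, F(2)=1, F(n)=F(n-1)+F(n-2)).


F(k) mod 232 for k=1..103:
1, 1, 2, 3, 5, 8, 13, 21, 34, 55, 89, 144, 1, 145, 146, 59, 205, 32, 5, 37, 42, 79, 121, 200, 89, 57, 146, 203, 117, 88, 205, 61, 34, 95, 129, 224, 121, 113, 2, 115, 117, 0, 117, 117, 2, 119, 121, 8, 129, 137, 34, 171, 205, 144, 117, 29, 146, 175, 89, 32, 121, 153, 42, 195, 5, 200, 205, 173, 146, 87, 1, 88, 89, 177, 34, 211, 13, 224, 5, 229, 2, 231, 1, 0, 1, 1, 2, 3, 5, 8, 13, 21, 34, 55, 89, 144, 1, 145, 146, 59, 205, 32, 5
F(103) mod 232 = 5


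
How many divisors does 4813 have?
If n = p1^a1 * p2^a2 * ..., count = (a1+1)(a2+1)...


4813 = 4813^1
d(4813) = (1+1) = 2

2 divisors


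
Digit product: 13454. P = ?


1 × 3 × 4 × 5 × 4 = 240


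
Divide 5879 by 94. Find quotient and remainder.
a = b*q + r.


5879 = 94 * 62 + 51
Check: 5828 + 51 = 5879

q = 62, r = 51


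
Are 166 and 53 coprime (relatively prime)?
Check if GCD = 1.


Euclidean algorithm:
166 = 3 * 53 + 7
53 = 7 * 7 + 4
7 = 1 * 4 + 3
4 = 1 * 3 + 1
3 = 3 * 1 + 0
GCD(166, 53) = 1

Yes, coprime (GCD = 1)


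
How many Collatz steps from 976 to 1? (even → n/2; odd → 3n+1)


976 → 488 → 244 → 122 → 61 → 184 → 92 → 46 → 23 → 70 → 35 → 106 → 53 → 160 → 80 → 40 → 20 → 10 → 5 → 16 → 8 → 4 → 2 → 1
Total steps = 23

23 steps


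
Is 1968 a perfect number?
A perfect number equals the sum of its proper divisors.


Proper divisors of 1968: 1, 2, 3, 4, 6, 8, 12, 16, 24, 41, 48, 82, 123, 164, 246, 328, 492, 656, 984
Sum = 1 + 2 + 3 + 4 + 6 + 8 + 12 + 16 + 24 + 41 + 48 + 82 + 123 + 164 + 246 + 328 + 492 + 656 + 984 = 3240

No, 1968 is not perfect (3240 ≠ 1968)


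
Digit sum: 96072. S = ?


9 + 6 + 0 + 7 + 2 = 24


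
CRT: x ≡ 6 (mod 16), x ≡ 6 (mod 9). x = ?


M = 16*9 = 144
M1 = M/16 = 9, M2 = M/9 = 16
M1^(-1) mod 16 = 9, M2^(-1) mod 9 = 4
x = 6*9*9 + 6*16*4 = 870
870 mod 144 = 6
Check: 6 mod 16 = 6 ✓, 6 mod 9 = 6 ✓

x ≡ 6 (mod 144)


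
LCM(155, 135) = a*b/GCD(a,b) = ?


GCD(155, 135) = 5
LCM = 155*135/5 = 20925/5 = 4185

LCM = 4185


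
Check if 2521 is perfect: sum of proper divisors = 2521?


Proper divisors of 2521: 1
Sum = 1 = 1

No, 2521 is not perfect (1 ≠ 2521)


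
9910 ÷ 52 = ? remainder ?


9910 = 52 * 190 + 30
Check: 9880 + 30 = 9910

q = 190, r = 30


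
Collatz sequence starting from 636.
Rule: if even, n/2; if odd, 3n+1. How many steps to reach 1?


636 → 318 → 159 → 478 → 239 → 718 → 359 → 1078 → 539 → 1618 → 809 → 2428 → 1214 → 607 → 1822 → 911 → 2734 → 1367 → 4102 → 2051 → 6154 → 3077 → 9232 → 4616 → 2308 → 1154 → 577 → 1732 → 866 → 433 → 1300 → 650 → 325 → 976 → 488 → 244 → 122 → 61 → 184 → 92 → 46 → 23 → 70 → 35 → 106 → 53 → 160 → 80 → 40 → 20 → 10 → 5 → 16 → 8 → 4 → 2 → 1
Total steps = 56

56 steps


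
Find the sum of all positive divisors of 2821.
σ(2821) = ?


Divisors of 2821: 1, 7, 13, 31, 91, 217, 403, 2821
Sum = 1 + 7 + 13 + 31 + 91 + 217 + 403 + 2821 = 3584

σ(2821) = 3584


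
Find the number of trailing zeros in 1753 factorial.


floor(1753/5) = 350
floor(1753/25) = 70
floor(1753/125) = 14
floor(1753/625) = 2
Total = 436

436 trailing zeros


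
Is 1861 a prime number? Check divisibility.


Check divisors up to sqrt(1861) = 43.1393
No divisors found.
1861 is prime.

Yes, 1861 is prime


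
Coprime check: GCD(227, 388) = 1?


Euclidean algorithm:
388 = 1 * 227 + 161
227 = 1 * 161 + 66
161 = 2 * 66 + 29
66 = 2 * 29 + 8
29 = 3 * 8 + 5
8 = 1 * 5 + 3
5 = 1 * 3 + 2
3 = 1 * 2 + 1
2 = 2 * 1 + 0
GCD(227, 388) = 1

Yes, coprime (GCD = 1)


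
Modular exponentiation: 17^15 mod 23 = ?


17^1 mod 23 = 17
17^2 mod 23 = 13
17^3 mod 23 = 14
17^4 mod 23 = 8
17^5 mod 23 = 21
17^6 mod 23 = 12
17^7 mod 23 = 20
17^8 mod 23 = 18
17^9 mod 23 = 7
17^10 mod 23 = 4
17^11 mod 23 = 22
17^12 mod 23 = 6
17^13 mod 23 = 10
17^14 mod 23 = 9
17^15 mod 23 = 15


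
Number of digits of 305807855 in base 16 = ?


305807855 in base 16 = 123A41EF
Number of digits = 8

8 digits (base 16)


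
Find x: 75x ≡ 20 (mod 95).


GCD(75, 95) = 5 divides 20
Divide: 15x ≡ 4 (mod 19)
x ≡ 18 (mod 19)


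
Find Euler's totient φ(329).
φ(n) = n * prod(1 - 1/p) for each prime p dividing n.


329 = 7 × 47
Prime factors: 7, 47
φ(329) = 329 × (1-1/7) × (1-1/47)
= 329 × 6/7 × 46/47 = 276

φ(329) = 276


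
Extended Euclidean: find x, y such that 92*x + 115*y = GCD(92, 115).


Tabular extended Euclidean (each row: r = 92*s + 115*t):
r=92, s=1, t=0
r=115, s=0, t=1
q=0: r=92, s=1, t=0   [92*(1) + 115*(0) = 92]
q=1: r=23, s=-1, t=1   [92*(-1) + 115*(1) = 23]
q=4: r=0, s=5, t=-4   [92*(5) + 115*(-4) = 0]
GCD = 23; from the row with r=23: x=-1, y=1
Check: 92*(-1) + 115*(1) = -92 + 115 = 23

GCD = 23, x = -1, y = 1


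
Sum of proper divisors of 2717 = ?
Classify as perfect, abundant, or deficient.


Proper divisors: 1, 11, 13, 19, 143, 209, 247
Sum = 1 + 11 + 13 + 19 + 143 + 209 + 247 = 643
643 < 2717 → deficient

s(2717) = 643 (deficient)


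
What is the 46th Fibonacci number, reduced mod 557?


F(k) mod 557 for k=1..46:
1, 1, 2, 3, 5, 8, 13, 21, 34, 55, 89, 144, 233, 377, 53, 430, 483, 356, 282, 81, 363, 444, 250, 137, 387, 524, 354, 321, 118, 439, 0, 439, 439, 321, 203, 524, 170, 137, 307, 444, 194, 81, 275, 356, 74, 430
F(46) mod 557 = 430


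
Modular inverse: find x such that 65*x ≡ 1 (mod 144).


Use the extended Euclidean algorithm on (144, 65); each row r = 144*s + 65*t:
r=144, s=1, t=0
r=65, s=0, t=1
q=2: r=14, s=1, t=-2   [144*(1) + 65*(-2) = 14]
q=4: r=9, s=-4, t=9   [144*(-4) + 65*(9) = 9]
q=1: r=5, s=5, t=-11   [144*(5) + 65*(-11) = 5]
q=1: r=4, s=-9, t=20   [144*(-9) + 65*(20) = 4]
q=1: r=1, s=14, t=-31   [144*(14) + 65*(-31) = 1]
q=4: r=0, s=-65, t=144   [144*(-65) + 65*(144) = 0]
GCD = 1 with t = -31, so 65*(-31) ≡ 1 (mod 144)
Inverse = -31 mod 144 = 113
Check: 65 * 113 = 7345 ≡ 1 (mod 144)

65^(-1) ≡ 113 (mod 144)


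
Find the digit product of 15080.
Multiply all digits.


1 × 5 × 0 × 8 × 0 = 0


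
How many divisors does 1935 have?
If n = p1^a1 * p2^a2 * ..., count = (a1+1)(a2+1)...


1935 = 3^2 × 5^1 × 43^1
d(1935) = (2+1) × (1+1) × (1+1) = 12

12 divisors


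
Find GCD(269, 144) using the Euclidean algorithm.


269 = 1 * 144 + 125
144 = 1 * 125 + 19
125 = 6 * 19 + 11
19 = 1 * 11 + 8
11 = 1 * 8 + 3
8 = 2 * 3 + 2
3 = 1 * 2 + 1
2 = 2 * 1 + 0
GCD = 1


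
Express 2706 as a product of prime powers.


2706 / 2 = 1353
1353 / 3 = 451
451 / 11 = 41
41 / 41 = 1
2706 = 2 × 3 × 11 × 41


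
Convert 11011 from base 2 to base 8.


11011 (base 2) = 27 (decimal)
27 (decimal) = 33 (base 8)


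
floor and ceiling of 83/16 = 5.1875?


83/16 = 5.1875
floor = 5
ceil = 6

floor = 5, ceil = 6


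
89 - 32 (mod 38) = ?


89 - 32 = 57
57 mod 38 = 19


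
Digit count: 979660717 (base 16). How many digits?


979660717 in base 16 = 3A646FAD
Number of digits = 8

8 digits (base 16)


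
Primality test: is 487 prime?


Check divisors up to sqrt(487) = 22.0681
No divisors found.
487 is prime.

Yes, 487 is prime


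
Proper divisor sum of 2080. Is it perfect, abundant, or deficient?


Proper divisors: 1, 2, 4, 5, 8, 10, 13, 16, 20, 26, 32, 40, 52, 65, 80, 104, 130, 160, 208, 260, 416, 520, 1040
Sum = 1 + 2 + 4 + 5 + 8 + 10 + 13 + 16 + 20 + 26 + 32 + 40 + 52 + 65 + 80 + 104 + 130 + 160 + 208 + 260 + 416 + 520 + 1040 = 3212
3212 > 2080 → abundant

s(2080) = 3212 (abundant)


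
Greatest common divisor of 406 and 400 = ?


406 = 1 * 400 + 6
400 = 66 * 6 + 4
6 = 1 * 4 + 2
4 = 2 * 2 + 0
GCD = 2


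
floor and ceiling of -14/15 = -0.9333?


-14/15 = -0.9333
floor = -1
ceil = 0

floor = -1, ceil = 0


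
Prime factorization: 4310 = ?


4310 / 2 = 2155
2155 / 5 = 431
431 / 431 = 1
4310 = 2 × 5 × 431


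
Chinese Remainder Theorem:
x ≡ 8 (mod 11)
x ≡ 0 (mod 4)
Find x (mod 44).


M = 11*4 = 44
M1 = M/11 = 4, M2 = M/4 = 11
M1^(-1) mod 11 = 3, M2^(-1) mod 4 = 3
x = 8*4*3 + 0*11*3 = 96
96 mod 44 = 8
Check: 8 mod 11 = 8 ✓, 8 mod 4 = 0 ✓

x ≡ 8 (mod 44)


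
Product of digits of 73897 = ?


7 × 3 × 8 × 9 × 7 = 10584


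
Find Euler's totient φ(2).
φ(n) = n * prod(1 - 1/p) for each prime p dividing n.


2 = 2
Prime factors: 2
φ(2) = 2 × (1-1/2)
= 2 × 1/2 = 1

φ(2) = 1


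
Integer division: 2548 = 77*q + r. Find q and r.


2548 = 77 * 33 + 7
Check: 2541 + 7 = 2548

q = 33, r = 7


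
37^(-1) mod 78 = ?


Use the extended Euclidean algorithm on (78, 37); each row r = 78*s + 37*t:
r=78, s=1, t=0
r=37, s=0, t=1
q=2: r=4, s=1, t=-2   [78*(1) + 37*(-2) = 4]
q=9: r=1, s=-9, t=19   [78*(-9) + 37*(19) = 1]
q=4: r=0, s=37, t=-78   [78*(37) + 37*(-78) = 0]
GCD = 1 with t = 19, so 37*(19) ≡ 1 (mod 78)
Inverse = 19 mod 78 = 19
Check: 37 * 19 = 703 ≡ 1 (mod 78)

37^(-1) ≡ 19 (mod 78)


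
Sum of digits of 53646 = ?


5 + 3 + 6 + 4 + 6 = 24


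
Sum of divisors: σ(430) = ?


Divisors of 430: 1, 2, 5, 10, 43, 86, 215, 430
Sum = 1 + 2 + 5 + 10 + 43 + 86 + 215 + 430 = 792

σ(430) = 792


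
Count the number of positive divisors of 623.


623 = 7^1 × 89^1
d(623) = (1+1) × (1+1) = 4

4 divisors


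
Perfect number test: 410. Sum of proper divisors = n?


Proper divisors of 410: 1, 2, 5, 10, 41, 82, 205
Sum = 1 + 2 + 5 + 10 + 41 + 82 + 205 = 346

No, 410 is not perfect (346 ≠ 410)


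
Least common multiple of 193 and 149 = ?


GCD(193, 149) = 1
LCM = 193*149/1 = 28757/1 = 28757

LCM = 28757


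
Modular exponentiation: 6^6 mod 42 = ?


6^1 mod 42 = 6
6^2 mod 42 = 36
6^3 mod 42 = 6
6^4 mod 42 = 36
6^5 mod 42 = 6
6^6 mod 42 = 36


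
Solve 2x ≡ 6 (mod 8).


GCD(2, 8) = 2 divides 6
Divide: 1x ≡ 3 (mod 4)
x ≡ 3 (mod 4)


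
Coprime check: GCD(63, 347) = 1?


Euclidean algorithm:
347 = 5 * 63 + 32
63 = 1 * 32 + 31
32 = 1 * 31 + 1
31 = 31 * 1 + 0
GCD(63, 347) = 1

Yes, coprime (GCD = 1)


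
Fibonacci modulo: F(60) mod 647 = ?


F(k) mod 647 for k=1..60:
1, 1, 2, 3, 5, 8, 13, 21, 34, 55, 89, 144, 233, 377, 610, 340, 303, 643, 299, 295, 594, 242, 189, 431, 620, 404, 377, 134, 511, 645, 509, 507, 369, 229, 598, 180, 131, 311, 442, 106, 548, 7, 555, 562, 470, 385, 208, 593, 154, 100, 254, 354, 608, 315, 276, 591, 220, 164, 384, 548
F(60) mod 647 = 548


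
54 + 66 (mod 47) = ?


54 + 66 = 120
120 mod 47 = 26


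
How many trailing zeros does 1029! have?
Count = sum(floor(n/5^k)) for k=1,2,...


floor(1029/5) = 205
floor(1029/25) = 41
floor(1029/125) = 8
floor(1029/625) = 1
Total = 255

255 trailing zeros


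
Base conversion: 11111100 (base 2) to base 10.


11111100 (base 2) = 252 (decimal)
252 (decimal) = 252 (base 10)


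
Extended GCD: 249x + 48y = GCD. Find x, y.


Tabular extended Euclidean (each row: r = 249*s + 48*t):
r=249, s=1, t=0
r=48, s=0, t=1
q=5: r=9, s=1, t=-5   [249*(1) + 48*(-5) = 9]
q=5: r=3, s=-5, t=26   [249*(-5) + 48*(26) = 3]
q=3: r=0, s=16, t=-83   [249*(16) + 48*(-83) = 0]
GCD = 3; from the row with r=3: x=-5, y=26
Check: 249*(-5) + 48*(26) = -1245 + 1248 = 3

GCD = 3, x = -5, y = 26


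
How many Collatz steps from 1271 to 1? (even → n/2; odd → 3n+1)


1271 → 3814 → 1907 → 5722 → 2861 → 8584 → 4292 → 2146 → 1073 → 3220 → 1610 → 805 → 2416 → 1208 → 604 → 302 → 151 → 454 → 227 → 682 → 341 → 1024 → 512 → 256 → 128 → 64 → 32 → 16 → 8 → 4 → 2 → 1
Total steps = 31

31 steps


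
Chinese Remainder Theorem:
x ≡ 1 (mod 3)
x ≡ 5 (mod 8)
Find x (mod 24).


M = 3*8 = 24
M1 = M/3 = 8, M2 = M/8 = 3
M1^(-1) mod 3 = 2, M2^(-1) mod 8 = 3
x = 1*8*2 + 5*3*3 = 61
61 mod 24 = 13
Check: 13 mod 3 = 1 ✓, 13 mod 8 = 5 ✓

x ≡ 13 (mod 24)


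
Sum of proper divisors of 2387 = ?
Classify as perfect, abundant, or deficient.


Proper divisors: 1, 7, 11, 31, 77, 217, 341
Sum = 1 + 7 + 11 + 31 + 77 + 217 + 341 = 685
685 < 2387 → deficient

s(2387) = 685 (deficient)


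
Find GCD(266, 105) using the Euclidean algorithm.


266 = 2 * 105 + 56
105 = 1 * 56 + 49
56 = 1 * 49 + 7
49 = 7 * 7 + 0
GCD = 7


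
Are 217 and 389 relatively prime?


Euclidean algorithm:
389 = 1 * 217 + 172
217 = 1 * 172 + 45
172 = 3 * 45 + 37
45 = 1 * 37 + 8
37 = 4 * 8 + 5
8 = 1 * 5 + 3
5 = 1 * 3 + 2
3 = 1 * 2 + 1
2 = 2 * 1 + 0
GCD(217, 389) = 1

Yes, coprime (GCD = 1)


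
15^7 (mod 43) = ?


15^1 mod 43 = 15
15^2 mod 43 = 10
15^3 mod 43 = 21
15^4 mod 43 = 14
15^5 mod 43 = 38
15^6 mod 43 = 11
15^7 mod 43 = 36


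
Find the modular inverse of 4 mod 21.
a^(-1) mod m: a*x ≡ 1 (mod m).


Use the extended Euclidean algorithm on (21, 4); each row r = 21*s + 4*t:
r=21, s=1, t=0
r=4, s=0, t=1
q=5: r=1, s=1, t=-5   [21*(1) + 4*(-5) = 1]
q=4: r=0, s=-4, t=21   [21*(-4) + 4*(21) = 0]
GCD = 1 with t = -5, so 4*(-5) ≡ 1 (mod 21)
Inverse = -5 mod 21 = 16
Check: 4 * 16 = 64 ≡ 1 (mod 21)

4^(-1) ≡ 16 (mod 21)


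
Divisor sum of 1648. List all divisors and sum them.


Divisors of 1648: 1, 2, 4, 8, 16, 103, 206, 412, 824, 1648
Sum = 1 + 2 + 4 + 8 + 16 + 103 + 206 + 412 + 824 + 1648 = 3224

σ(1648) = 3224


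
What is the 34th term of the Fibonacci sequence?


Sequence: 1, 1, 2, 3, 5, 8, 13, 21, 34, 55, 89, 144, 233, 377, 610, 987, 1597, 2584, 4181, 6765, 10946, 17711, 28657, 46368, 75025, 121393, 196418, 317811, 514229, 832040, 1346269, 2178309, 3524578, 5702887
F(34) = 5702887


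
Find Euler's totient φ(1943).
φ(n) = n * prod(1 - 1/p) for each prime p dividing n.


1943 = 29 × 67
Prime factors: 29, 67
φ(1943) = 1943 × (1-1/29) × (1-1/67)
= 1943 × 28/29 × 66/67 = 1848

φ(1943) = 1848


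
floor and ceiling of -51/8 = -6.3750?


-51/8 = -6.3750
floor = -7
ceil = -6

floor = -7, ceil = -6


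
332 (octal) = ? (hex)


332 (base 8) = 218 (decimal)
218 (decimal) = DA (base 16)


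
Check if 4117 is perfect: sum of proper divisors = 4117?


Proper divisors of 4117: 1, 23, 179
Sum = 1 + 23 + 179 = 203

No, 4117 is not perfect (203 ≠ 4117)


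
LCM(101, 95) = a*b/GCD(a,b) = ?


GCD(101, 95) = 1
LCM = 101*95/1 = 9595/1 = 9595

LCM = 9595


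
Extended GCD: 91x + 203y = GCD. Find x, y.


Tabular extended Euclidean (each row: r = 91*s + 203*t):
r=91, s=1, t=0
r=203, s=0, t=1
q=0: r=91, s=1, t=0   [91*(1) + 203*(0) = 91]
q=2: r=21, s=-2, t=1   [91*(-2) + 203*(1) = 21]
q=4: r=7, s=9, t=-4   [91*(9) + 203*(-4) = 7]
q=3: r=0, s=-29, t=13   [91*(-29) + 203*(13) = 0]
GCD = 7; from the row with r=7: x=9, y=-4
Check: 91*(9) + 203*(-4) = 819 - 812 = 7

GCD = 7, x = 9, y = -4


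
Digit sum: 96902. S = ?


9 + 6 + 9 + 0 + 2 = 26


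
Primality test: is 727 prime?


Check divisors up to sqrt(727) = 26.9629
No divisors found.
727 is prime.

Yes, 727 is prime


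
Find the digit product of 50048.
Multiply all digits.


5 × 0 × 0 × 4 × 8 = 0


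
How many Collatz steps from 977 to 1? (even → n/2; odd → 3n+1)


977 → 2932 → 1466 → 733 → 2200 → 1100 → 550 → 275 → 826 → 413 → 1240 → 620 → 310 → 155 → 466 → 233 → 700 → 350 → 175 → 526 → 263 → 790 → 395 → 1186 → 593 → 1780 → 890 → 445 → 1336 → 668 → 334 → 167 → 502 → 251 → 754 → 377 → 1132 → 566 → 283 → 850 → 425 → 1276 → 638 → 319 → 958 → 479 → 1438 → 719 → 2158 → 1079 → 3238 → 1619 → 4858 → 2429 → 7288 → 3644 → 1822 → 911 → 2734 → 1367 → 4102 → 2051 → 6154 → 3077 → 9232 → 4616 → 2308 → 1154 → 577 → 1732 → 866 → 433 → 1300 → 650 → 325 → 976 → 488 → 244 → 122 → 61 → 184 → 92 → 46 → 23 → 70 → 35 → 106 → 53 → 160 → 80 → 40 → 20 → 10 → 5 → 16 → 8 → 4 → 2 → 1
Total steps = 98

98 steps


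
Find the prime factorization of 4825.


4825 / 5 = 965
965 / 5 = 193
193 / 193 = 1
4825 = 5^2 × 193


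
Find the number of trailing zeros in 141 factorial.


floor(141/5) = 28
floor(141/25) = 5
floor(141/125) = 1
Total = 34

34 trailing zeros


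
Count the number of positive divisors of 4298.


4298 = 2^1 × 7^1 × 307^1
d(4298) = (1+1) × (1+1) × (1+1) = 8

8 divisors


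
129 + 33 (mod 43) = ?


129 + 33 = 162
162 mod 43 = 33


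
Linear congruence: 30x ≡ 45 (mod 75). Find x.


GCD(30, 75) = 15 divides 45
Divide: 2x ≡ 3 (mod 5)
x ≡ 4 (mod 5)


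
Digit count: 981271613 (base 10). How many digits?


981271613 has 9 digits in base 10
floor(log10(981271613)) + 1 = floor(8.9918) + 1 = 9

9 digits (base 10)


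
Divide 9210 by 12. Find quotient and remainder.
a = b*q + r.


9210 = 12 * 767 + 6
Check: 9204 + 6 = 9210

q = 767, r = 6


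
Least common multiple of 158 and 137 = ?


GCD(158, 137) = 1
LCM = 158*137/1 = 21646/1 = 21646

LCM = 21646


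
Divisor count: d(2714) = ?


2714 = 2^1 × 23^1 × 59^1
d(2714) = (1+1) × (1+1) × (1+1) = 8

8 divisors


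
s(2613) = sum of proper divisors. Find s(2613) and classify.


Proper divisors: 1, 3, 13, 39, 67, 201, 871
Sum = 1 + 3 + 13 + 39 + 67 + 201 + 871 = 1195
1195 < 2613 → deficient

s(2613) = 1195 (deficient)


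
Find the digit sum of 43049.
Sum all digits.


4 + 3 + 0 + 4 + 9 = 20


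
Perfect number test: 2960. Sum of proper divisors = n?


Proper divisors of 2960: 1, 2, 4, 5, 8, 10, 16, 20, 37, 40, 74, 80, 148, 185, 296, 370, 592, 740, 1480
Sum = 1 + 2 + 4 + 5 + 8 + 10 + 16 + 20 + 37 + 40 + 74 + 80 + 148 + 185 + 296 + 370 + 592 + 740 + 1480 = 4108

No, 2960 is not perfect (4108 ≠ 2960)


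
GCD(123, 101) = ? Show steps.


123 = 1 * 101 + 22
101 = 4 * 22 + 13
22 = 1 * 13 + 9
13 = 1 * 9 + 4
9 = 2 * 4 + 1
4 = 4 * 1 + 0
GCD = 1


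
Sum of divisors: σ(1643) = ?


Divisors of 1643: 1, 31, 53, 1643
Sum = 1 + 31 + 53 + 1643 = 1728

σ(1643) = 1728


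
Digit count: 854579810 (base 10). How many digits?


854579810 has 9 digits in base 10
floor(log10(854579810)) + 1 = floor(8.9318) + 1 = 9

9 digits (base 10)


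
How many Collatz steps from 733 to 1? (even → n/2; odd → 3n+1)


733 → 2200 → 1100 → 550 → 275 → 826 → 413 → 1240 → 620 → 310 → 155 → 466 → 233 → 700 → 350 → 175 → 526 → 263 → 790 → 395 → 1186 → 593 → 1780 → 890 → 445 → 1336 → 668 → 334 → 167 → 502 → 251 → 754 → 377 → 1132 → 566 → 283 → 850 → 425 → 1276 → 638 → 319 → 958 → 479 → 1438 → 719 → 2158 → 1079 → 3238 → 1619 → 4858 → 2429 → 7288 → 3644 → 1822 → 911 → 2734 → 1367 → 4102 → 2051 → 6154 → 3077 → 9232 → 4616 → 2308 → 1154 → 577 → 1732 → 866 → 433 → 1300 → 650 → 325 → 976 → 488 → 244 → 122 → 61 → 184 → 92 → 46 → 23 → 70 → 35 → 106 → 53 → 160 → 80 → 40 → 20 → 10 → 5 → 16 → 8 → 4 → 2 → 1
Total steps = 95

95 steps


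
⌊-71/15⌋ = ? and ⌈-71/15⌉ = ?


-71/15 = -4.7333
floor = -5
ceil = -4

floor = -5, ceil = -4


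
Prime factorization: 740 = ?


740 / 2 = 370
370 / 2 = 185
185 / 5 = 37
37 / 37 = 1
740 = 2^2 × 5 × 37


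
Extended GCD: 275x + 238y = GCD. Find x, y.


Tabular extended Euclidean (each row: r = 275*s + 238*t):
r=275, s=1, t=0
r=238, s=0, t=1
q=1: r=37, s=1, t=-1   [275*(1) + 238*(-1) = 37]
q=6: r=16, s=-6, t=7   [275*(-6) + 238*(7) = 16]
q=2: r=5, s=13, t=-15   [275*(13) + 238*(-15) = 5]
q=3: r=1, s=-45, t=52   [275*(-45) + 238*(52) = 1]
q=5: r=0, s=238, t=-275   [275*(238) + 238*(-275) = 0]
GCD = 1; from the row with r=1: x=-45, y=52
Check: 275*(-45) + 238*(52) = -12375 + 12376 = 1

GCD = 1, x = -45, y = 52


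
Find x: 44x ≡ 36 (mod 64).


GCD(44, 64) = 4 divides 36
Divide: 11x ≡ 9 (mod 16)
x ≡ 11 (mod 16)


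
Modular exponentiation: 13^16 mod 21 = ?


13^1 mod 21 = 13
13^2 mod 21 = 1
13^3 mod 21 = 13
13^4 mod 21 = 1
13^5 mod 21 = 13
13^6 mod 21 = 1
13^7 mod 21 = 13
13^8 mod 21 = 1
13^9 mod 21 = 13
13^10 mod 21 = 1
13^11 mod 21 = 13
13^12 mod 21 = 1
13^13 mod 21 = 13
13^14 mod 21 = 1
13^15 mod 21 = 13
13^16 mod 21 = 1


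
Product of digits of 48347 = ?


4 × 8 × 3 × 4 × 7 = 2688


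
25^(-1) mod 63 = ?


Use the extended Euclidean algorithm on (63, 25); each row r = 63*s + 25*t:
r=63, s=1, t=0
r=25, s=0, t=1
q=2: r=13, s=1, t=-2   [63*(1) + 25*(-2) = 13]
q=1: r=12, s=-1, t=3   [63*(-1) + 25*(3) = 12]
q=1: r=1, s=2, t=-5   [63*(2) + 25*(-5) = 1]
q=12: r=0, s=-25, t=63   [63*(-25) + 25*(63) = 0]
GCD = 1 with t = -5, so 25*(-5) ≡ 1 (mod 63)
Inverse = -5 mod 63 = 58
Check: 25 * 58 = 1450 ≡ 1 (mod 63)

25^(-1) ≡ 58 (mod 63)


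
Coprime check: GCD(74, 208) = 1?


Euclidean algorithm:
208 = 2 * 74 + 60
74 = 1 * 60 + 14
60 = 4 * 14 + 4
14 = 3 * 4 + 2
4 = 2 * 2 + 0
GCD(74, 208) = 2

No, not coprime (GCD = 2)


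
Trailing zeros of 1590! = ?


floor(1590/5) = 318
floor(1590/25) = 63
floor(1590/125) = 12
floor(1590/625) = 2
Total = 395

395 trailing zeros


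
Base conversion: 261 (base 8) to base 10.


261 (base 8) = 177 (decimal)
177 (decimal) = 177 (base 10)


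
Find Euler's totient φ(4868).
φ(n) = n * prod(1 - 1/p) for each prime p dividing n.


4868 = 2^2 × 1217
Prime factors: 2, 1217
φ(4868) = 4868 × (1-1/2) × (1-1/1217)
= 4868 × 1/2 × 1216/1217 = 2432

φ(4868) = 2432


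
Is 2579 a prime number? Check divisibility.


Check divisors up to sqrt(2579) = 50.7839
No divisors found.
2579 is prime.

Yes, 2579 is prime


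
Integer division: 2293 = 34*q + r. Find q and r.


2293 = 34 * 67 + 15
Check: 2278 + 15 = 2293

q = 67, r = 15


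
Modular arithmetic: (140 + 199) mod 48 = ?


140 + 199 = 339
339 mod 48 = 3


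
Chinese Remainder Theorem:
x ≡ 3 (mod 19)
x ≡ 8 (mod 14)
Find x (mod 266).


M = 19*14 = 266
M1 = M/19 = 14, M2 = M/14 = 19
M1^(-1) mod 19 = 15, M2^(-1) mod 14 = 3
x = 3*14*15 + 8*19*3 = 1086
1086 mod 266 = 22
Check: 22 mod 19 = 3 ✓, 22 mod 14 = 8 ✓

x ≡ 22 (mod 266)


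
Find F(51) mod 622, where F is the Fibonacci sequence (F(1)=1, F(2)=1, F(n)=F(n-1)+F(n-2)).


F(k) mod 622 for k=1..51:
1, 1, 2, 3, 5, 8, 13, 21, 34, 55, 89, 144, 233, 377, 610, 365, 353, 96, 449, 545, 372, 295, 45, 340, 385, 103, 488, 591, 457, 426, 261, 65, 326, 391, 95, 486, 581, 445, 404, 227, 9, 236, 245, 481, 104, 585, 67, 30, 97, 127, 224
F(51) mod 622 = 224


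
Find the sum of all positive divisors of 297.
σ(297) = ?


Divisors of 297: 1, 3, 9, 11, 27, 33, 99, 297
Sum = 1 + 3 + 9 + 11 + 27 + 33 + 99 + 297 = 480

σ(297) = 480


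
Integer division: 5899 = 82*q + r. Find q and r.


5899 = 82 * 71 + 77
Check: 5822 + 77 = 5899

q = 71, r = 77


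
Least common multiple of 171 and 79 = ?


GCD(171, 79) = 1
LCM = 171*79/1 = 13509/1 = 13509

LCM = 13509


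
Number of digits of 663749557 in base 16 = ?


663749557 in base 16 = 279003B5
Number of digits = 8

8 digits (base 16)


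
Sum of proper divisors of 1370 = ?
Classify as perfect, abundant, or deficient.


Proper divisors: 1, 2, 5, 10, 137, 274, 685
Sum = 1 + 2 + 5 + 10 + 137 + 274 + 685 = 1114
1114 < 1370 → deficient

s(1370) = 1114 (deficient)


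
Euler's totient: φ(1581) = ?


1581 = 3 × 17 × 31
Prime factors: 3, 17, 31
φ(1581) = 1581 × (1-1/3) × (1-1/17) × (1-1/31)
= 1581 × 2/3 × 16/17 × 30/31 = 960

φ(1581) = 960


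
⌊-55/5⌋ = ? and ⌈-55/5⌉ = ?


-55/5 = -11.0000
floor = -11
ceil = -11

floor = -11, ceil = -11


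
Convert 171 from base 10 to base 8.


171 (base 10) = 171 (decimal)
171 (decimal) = 253 (base 8)


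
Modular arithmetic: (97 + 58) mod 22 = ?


97 + 58 = 155
155 mod 22 = 1


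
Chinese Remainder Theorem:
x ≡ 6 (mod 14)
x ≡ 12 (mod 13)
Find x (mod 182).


M = 14*13 = 182
M1 = M/14 = 13, M2 = M/13 = 14
M1^(-1) mod 14 = 13, M2^(-1) mod 13 = 1
x = 6*13*13 + 12*14*1 = 1182
1182 mod 182 = 90
Check: 90 mod 14 = 6 ✓, 90 mod 13 = 12 ✓

x ≡ 90 (mod 182)


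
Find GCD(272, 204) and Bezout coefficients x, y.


Tabular extended Euclidean (each row: r = 272*s + 204*t):
r=272, s=1, t=0
r=204, s=0, t=1
q=1: r=68, s=1, t=-1   [272*(1) + 204*(-1) = 68]
q=3: r=0, s=-3, t=4   [272*(-3) + 204*(4) = 0]
GCD = 68; from the row with r=68: x=1, y=-1
Check: 272*(1) + 204*(-1) = 272 - 204 = 68

GCD = 68, x = 1, y = -1


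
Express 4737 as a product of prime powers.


4737 / 3 = 1579
1579 / 1579 = 1
4737 = 3 × 1579


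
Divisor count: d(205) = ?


205 = 5^1 × 41^1
d(205) = (1+1) × (1+1) = 4

4 divisors


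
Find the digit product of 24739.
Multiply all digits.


2 × 4 × 7 × 3 × 9 = 1512


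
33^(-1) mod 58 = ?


Use the extended Euclidean algorithm on (58, 33); each row r = 58*s + 33*t:
r=58, s=1, t=0
r=33, s=0, t=1
q=1: r=25, s=1, t=-1   [58*(1) + 33*(-1) = 25]
q=1: r=8, s=-1, t=2   [58*(-1) + 33*(2) = 8]
q=3: r=1, s=4, t=-7   [58*(4) + 33*(-7) = 1]
q=8: r=0, s=-33, t=58   [58*(-33) + 33*(58) = 0]
GCD = 1 with t = -7, so 33*(-7) ≡ 1 (mod 58)
Inverse = -7 mod 58 = 51
Check: 33 * 51 = 1683 ≡ 1 (mod 58)

33^(-1) ≡ 51 (mod 58)


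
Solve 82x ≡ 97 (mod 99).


GCD(82, 99) = 1, unique solution
a^(-1) mod 99 = 64
x = 64 * 97 mod 99 = 70

x ≡ 70 (mod 99)


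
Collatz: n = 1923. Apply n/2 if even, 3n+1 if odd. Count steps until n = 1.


1923 → 5770 → 2885 → 8656 → 4328 → 2164 → 1082 → 541 → 1624 → 812 → 406 → 203 → 610 → 305 → 916 → 458 → 229 → 688 → 344 → 172 → 86 → 43 → 130 → 65 → 196 → 98 → 49 → 148 → 74 → 37 → 112 → 56 → 28 → 14 → 7 → 22 → 11 → 34 → 17 → 52 → 26 → 13 → 40 → 20 → 10 → 5 → 16 → 8 → 4 → 2 → 1
Total steps = 50

50 steps


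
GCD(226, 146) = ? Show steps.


226 = 1 * 146 + 80
146 = 1 * 80 + 66
80 = 1 * 66 + 14
66 = 4 * 14 + 10
14 = 1 * 10 + 4
10 = 2 * 4 + 2
4 = 2 * 2 + 0
GCD = 2


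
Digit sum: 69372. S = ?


6 + 9 + 3 + 7 + 2 = 27


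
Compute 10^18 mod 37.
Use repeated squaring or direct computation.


10^1 mod 37 = 10
10^2 mod 37 = 26
10^3 mod 37 = 1
10^4 mod 37 = 10
10^5 mod 37 = 26
10^6 mod 37 = 1
10^7 mod 37 = 10
10^8 mod 37 = 26
10^9 mod 37 = 1
10^10 mod 37 = 10
10^11 mod 37 = 26
10^12 mod 37 = 1
10^13 mod 37 = 10
10^14 mod 37 = 26
10^15 mod 37 = 1
10^16 mod 37 = 10
10^17 mod 37 = 26
10^18 mod 37 = 1
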